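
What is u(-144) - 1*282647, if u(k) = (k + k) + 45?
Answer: -282890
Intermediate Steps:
u(k) = 45 + 2*k (u(k) = 2*k + 45 = 45 + 2*k)
u(-144) - 1*282647 = (45 + 2*(-144)) - 1*282647 = (45 - 288) - 282647 = -243 - 282647 = -282890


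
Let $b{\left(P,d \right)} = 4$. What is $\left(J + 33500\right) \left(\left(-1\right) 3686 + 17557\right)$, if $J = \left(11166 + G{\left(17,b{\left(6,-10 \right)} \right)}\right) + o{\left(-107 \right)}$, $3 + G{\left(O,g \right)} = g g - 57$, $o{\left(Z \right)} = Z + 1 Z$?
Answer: $615983368$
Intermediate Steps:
$o{\left(Z \right)} = 2 Z$ ($o{\left(Z \right)} = Z + Z = 2 Z$)
$G{\left(O,g \right)} = -60 + g^{2}$ ($G{\left(O,g \right)} = -3 + \left(g g - 57\right) = -3 + \left(g^{2} - 57\right) = -3 + \left(-57 + g^{2}\right) = -60 + g^{2}$)
$J = 10908$ ($J = \left(11166 - \left(60 - 4^{2}\right)\right) + 2 \left(-107\right) = \left(11166 + \left(-60 + 16\right)\right) - 214 = \left(11166 - 44\right) - 214 = 11122 - 214 = 10908$)
$\left(J + 33500\right) \left(\left(-1\right) 3686 + 17557\right) = \left(10908 + 33500\right) \left(\left(-1\right) 3686 + 17557\right) = 44408 \left(-3686 + 17557\right) = 44408 \cdot 13871 = 615983368$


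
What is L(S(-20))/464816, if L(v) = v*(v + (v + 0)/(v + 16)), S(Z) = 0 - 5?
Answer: 75/1278244 ≈ 5.8674e-5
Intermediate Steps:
S(Z) = -5
L(v) = v*(v + v/(16 + v))
L(S(-20))/464816 = ((-5)²*(17 - 5)/(16 - 5))/464816 = (25*12/11)*(1/464816) = (25*(1/11)*12)*(1/464816) = (300/11)*(1/464816) = 75/1278244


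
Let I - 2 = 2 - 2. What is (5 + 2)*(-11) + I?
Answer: -75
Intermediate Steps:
I = 2 (I = 2 + (2 - 2) = 2 + 0 = 2)
(5 + 2)*(-11) + I = (5 + 2)*(-11) + 2 = 7*(-11) + 2 = -77 + 2 = -75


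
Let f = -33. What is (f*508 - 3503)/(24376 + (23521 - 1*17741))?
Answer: -20267/30156 ≈ -0.67207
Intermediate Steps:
(f*508 - 3503)/(24376 + (23521 - 1*17741)) = (-33*508 - 3503)/(24376 + (23521 - 1*17741)) = (-16764 - 3503)/(24376 + (23521 - 17741)) = -20267/(24376 + 5780) = -20267/30156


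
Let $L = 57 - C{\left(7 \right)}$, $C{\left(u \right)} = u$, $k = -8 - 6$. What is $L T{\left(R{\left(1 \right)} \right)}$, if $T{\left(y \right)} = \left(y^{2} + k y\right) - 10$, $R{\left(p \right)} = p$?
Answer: $-1150$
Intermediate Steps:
$k = -14$ ($k = -8 - 6 = -14$)
$T{\left(y \right)} = -10 + y^{2} - 14 y$ ($T{\left(y \right)} = \left(y^{2} - 14 y\right) - 10 = -10 + y^{2} - 14 y$)
$L = 50$ ($L = 57 - 7 = 50$)
$L T{\left(R{\left(1 \right)} \right)} = 50 \left(-10 + 1^{2} - 14\right) = 50 \left(-10 + 1 - 14\right) = 50 \left(-23\right) = -1150$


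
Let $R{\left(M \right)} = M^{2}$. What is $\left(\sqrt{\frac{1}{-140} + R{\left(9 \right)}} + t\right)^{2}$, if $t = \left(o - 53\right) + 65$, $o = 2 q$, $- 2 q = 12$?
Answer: $\frac{11339}{140} \approx 80.993$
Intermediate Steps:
$q = -6$ ($q = \left(- \frac{1}{2}\right) 12 = -6$)
$o = -12$ ($o = 2 \left(-6\right) = -12$)
$t = 0$ ($t = \left(-12 - 53\right) + 65 = -65 + 65 = 0$)
$\left(\sqrt{\frac{1}{-140} + R{\left(9 \right)}} + t\right)^{2} = \left(\sqrt{\frac{1}{-140} + 9^{2}} + 0\right)^{2} = \left(\sqrt{- \frac{1}{140} + 81} + 0\right)^{2} = \left(\sqrt{\frac{11339}{140}} + 0\right)^{2} = \left(\frac{\sqrt{396865}}{70} + 0\right)^{2} = \left(\frac{\sqrt{396865}}{70}\right)^{2} = \frac{11339}{140}$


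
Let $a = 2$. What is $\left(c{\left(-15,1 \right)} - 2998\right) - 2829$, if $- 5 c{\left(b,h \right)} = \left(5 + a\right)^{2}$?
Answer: $- \frac{29184}{5} \approx -5836.8$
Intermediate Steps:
$c{\left(b,h \right)} = - \frac{49}{5}$ ($c{\left(b,h \right)} = - \frac{\left(5 + 2\right)^{2}}{5} = - \frac{7^{2}}{5} = \left(- \frac{1}{5}\right) 49 = - \frac{49}{5}$)
$\left(c{\left(-15,1 \right)} - 2998\right) - 2829 = \left(- \frac{49}{5} - 2998\right) - 2829 = - \frac{15039}{5} - 2829 = - \frac{29184}{5}$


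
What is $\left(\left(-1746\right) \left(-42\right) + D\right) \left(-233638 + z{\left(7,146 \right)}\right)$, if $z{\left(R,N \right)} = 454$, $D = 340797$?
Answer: $-96568256736$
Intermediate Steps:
$\left(\left(-1746\right) \left(-42\right) + D\right) \left(-233638 + z{\left(7,146 \right)}\right) = \left(\left(-1746\right) \left(-42\right) + 340797\right) \left(-233638 + 454\right) = \left(73332 + 340797\right) \left(-233184\right) = 414129 \left(-233184\right) = -96568256736$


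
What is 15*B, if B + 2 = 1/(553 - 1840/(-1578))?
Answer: -13105275/437237 ≈ -29.973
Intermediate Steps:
B = -873685/437237 (B = -2 + 1/(553 - 1840/(-1578)) = -2 + 1/(553 - 1840*(-1/1578)) = -2 + 1/(553 + 920/789) = -2 + 1/(437237/789) = -2 + 789/437237 = -873685/437237 ≈ -1.9982)
15*B = 15*(-873685/437237) = -13105275/437237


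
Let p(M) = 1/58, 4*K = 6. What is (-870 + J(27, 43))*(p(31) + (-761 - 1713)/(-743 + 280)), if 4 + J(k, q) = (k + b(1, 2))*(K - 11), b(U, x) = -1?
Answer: -161373555/26854 ≈ -6009.3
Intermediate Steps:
K = 3/2 (K = (¼)*6 = 3/2 ≈ 1.5000)
p(M) = 1/58
J(k, q) = 11/2 - 19*k/2 (J(k, q) = -4 + (k - 1)*(3/2 - 11) = -4 + (-1 + k)*(-19/2) = -4 + (19/2 - 19*k/2) = 11/2 - 19*k/2)
(-870 + J(27, 43))*(p(31) + (-761 - 1713)/(-743 + 280)) = (-870 + (11/2 - 19/2*27))*(1/58 + (-761 - 1713)/(-743 + 280)) = (-870 + (11/2 - 513/2))*(1/58 - 2474/(-463)) = (-870 - 251)*(1/58 - 2474*(-1/463)) = -1121*(1/58 + 2474/463) = -1121*143955/26854 = -161373555/26854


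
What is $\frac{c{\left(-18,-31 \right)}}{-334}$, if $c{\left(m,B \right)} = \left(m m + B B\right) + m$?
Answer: $- \frac{1267}{334} \approx -3.7934$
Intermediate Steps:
$c{\left(m,B \right)} = m + B^{2} + m^{2}$ ($c{\left(m,B \right)} = \left(m^{2} + B^{2}\right) + m = \left(B^{2} + m^{2}\right) + m = m + B^{2} + m^{2}$)
$\frac{c{\left(-18,-31 \right)}}{-334} = \frac{-18 + \left(-31\right)^{2} + \left(-18\right)^{2}}{-334} = \left(-18 + 961 + 324\right) \left(- \frac{1}{334}\right) = 1267 \left(- \frac{1}{334}\right) = - \frac{1267}{334}$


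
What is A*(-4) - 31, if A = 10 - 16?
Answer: -7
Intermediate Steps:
A = -6
A*(-4) - 31 = -6*(-4) - 31 = 24 - 31 = -7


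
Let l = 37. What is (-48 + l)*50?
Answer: -550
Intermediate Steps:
(-48 + l)*50 = (-48 + 37)*50 = -11*50 = -550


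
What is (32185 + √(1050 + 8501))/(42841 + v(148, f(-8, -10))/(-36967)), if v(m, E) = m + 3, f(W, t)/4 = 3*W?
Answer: 1189782895/1583703096 + 36967*√9551/1583703096 ≈ 0.75355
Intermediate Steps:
f(W, t) = 12*W (f(W, t) = 4*(3*W) = 12*W)
v(m, E) = 3 + m
(32185 + √(1050 + 8501))/(42841 + v(148, f(-8, -10))/(-36967)) = (32185 + √(1050 + 8501))/(42841 + (3 + 148)/(-36967)) = (32185 + √9551)/(42841 + 151*(-1/36967)) = (32185 + √9551)/(42841 - 151/36967) = (32185 + √9551)/(1583703096/36967) = (32185 + √9551)*(36967/1583703096) = 1189782895/1583703096 + 36967*√9551/1583703096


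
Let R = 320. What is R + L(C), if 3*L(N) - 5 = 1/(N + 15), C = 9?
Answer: 23161/72 ≈ 321.68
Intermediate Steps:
L(N) = 5/3 + 1/(3*(15 + N)) (L(N) = 5/3 + 1/(3*(N + 15)) = 5/3 + 1/(3*(15 + N)))
R + L(C) = 320 + (76 + 5*9)/(3*(15 + 9)) = 320 + (⅓)*(76 + 45)/24 = 320 + (⅓)*(1/24)*121 = 320 + 121/72 = 23161/72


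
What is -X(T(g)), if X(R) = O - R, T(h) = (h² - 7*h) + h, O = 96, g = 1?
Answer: -101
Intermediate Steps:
T(h) = h² - 6*h
X(R) = 96 - R
-X(T(g)) = -(96 - (-6 + 1)) = -(96 - (-5)) = -(96 - 1*(-5)) = -(96 + 5) = -1*101 = -101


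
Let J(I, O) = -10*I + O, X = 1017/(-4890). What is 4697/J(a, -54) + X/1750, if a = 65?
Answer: -304509799/45640000 ≈ -6.6720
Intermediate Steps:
X = -339/1630 (X = 1017*(-1/4890) = -339/1630 ≈ -0.20798)
J(I, O) = O - 10*I
4697/J(a, -54) + X/1750 = 4697/(-54 - 10*65) - 339/1630/1750 = 4697/(-54 - 650) - 339/1630*1/1750 = 4697/(-704) - 339/2852500 = 4697*(-1/704) - 339/2852500 = -427/64 - 339/2852500 = -304509799/45640000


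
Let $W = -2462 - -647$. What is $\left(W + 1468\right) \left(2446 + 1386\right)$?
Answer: $-1329704$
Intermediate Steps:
$W = -1815$ ($W = -2462 + 647 = -1815$)
$\left(W + 1468\right) \left(2446 + 1386\right) = \left(-1815 + 1468\right) \left(2446 + 1386\right) = \left(-347\right) 3832 = -1329704$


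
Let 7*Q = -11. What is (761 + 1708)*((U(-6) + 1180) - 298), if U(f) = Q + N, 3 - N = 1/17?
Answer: 259543749/119 ≈ 2.1810e+6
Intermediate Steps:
Q = -11/7 (Q = (⅐)*(-11) = -11/7 ≈ -1.5714)
N = 50/17 (N = 3 - 1/17 = 50/17 ≈ 2.9412)
U(f) = 163/119 (U(f) = -11/7 + 50/17 = 163/119)
(761 + 1708)*((U(-6) + 1180) - 298) = (761 + 1708)*((163/119 + 1180) - 298) = 2469*(140583/119 - 298) = 2469*(105121/119) = 259543749/119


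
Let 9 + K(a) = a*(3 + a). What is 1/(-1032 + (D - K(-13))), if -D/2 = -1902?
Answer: 1/2651 ≈ 0.00037722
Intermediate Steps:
D = 3804 (D = -2*(-1902) = 3804)
K(a) = -9 + a*(3 + a)
1/(-1032 + (D - K(-13))) = 1/(-1032 + (3804 - (-9 + (-13)**2 + 3*(-13)))) = 1/(-1032 + (3804 - (-9 + 169 - 39))) = 1/(-1032 + (3804 - 1*121)) = 1/(-1032 + (3804 - 121)) = 1/(-1032 + 3683) = 1/2651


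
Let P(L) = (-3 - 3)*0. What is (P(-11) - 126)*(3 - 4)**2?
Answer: -126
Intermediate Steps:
P(L) = 0 (P(L) = -6*0 = 0)
(P(-11) - 126)*(3 - 4)**2 = (0 - 126)*(3 - 4)**2 = -126*(-1)**2 = -126*1 = -126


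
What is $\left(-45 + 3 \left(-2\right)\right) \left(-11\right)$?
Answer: $561$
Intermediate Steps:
$\left(-45 + 3 \left(-2\right)\right) \left(-11\right) = \left(-45 - 6\right) \left(-11\right) = \left(-51\right) \left(-11\right) = 561$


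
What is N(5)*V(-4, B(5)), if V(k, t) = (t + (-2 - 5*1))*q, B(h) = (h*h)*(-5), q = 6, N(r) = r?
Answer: -3960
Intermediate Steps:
B(h) = -5*h² (B(h) = h²*(-5) = -5*h²)
V(k, t) = -42 + 6*t (V(k, t) = (t + (-2 - 5*1))*6 = (t + (-2 - 5))*6 = (t - 7)*6 = (-7 + t)*6 = -42 + 6*t)
N(5)*V(-4, B(5)) = 5*(-42 + 6*(-5*5²)) = 5*(-42 + 6*(-5*25)) = 5*(-42 + 6*(-125)) = 5*(-42 - 750) = 5*(-792) = -3960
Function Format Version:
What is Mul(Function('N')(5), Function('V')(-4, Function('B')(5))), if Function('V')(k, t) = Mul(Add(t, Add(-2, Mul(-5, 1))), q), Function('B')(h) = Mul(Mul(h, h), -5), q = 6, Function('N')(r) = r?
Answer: -3960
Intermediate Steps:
Function('B')(h) = Mul(-5, Pow(h, 2)) (Function('B')(h) = Mul(Pow(h, 2), -5) = Mul(-5, Pow(h, 2)))
Function('V')(k, t) = Add(-42, Mul(6, t)) (Function('V')(k, t) = Mul(Add(t, Add(-2, Mul(-5, 1))), 6) = Mul(Add(t, Add(-2, -5)), 6) = Mul(Add(t, -7), 6) = Mul(Add(-7, t), 6) = Add(-42, Mul(6, t)))
Mul(Function('N')(5), Function('V')(-4, Function('B')(5))) = Mul(5, Add(-42, Mul(6, Mul(-5, Pow(5, 2))))) = Mul(5, Add(-42, Mul(6, Mul(-5, 25)))) = Mul(5, Add(-42, Mul(6, -125))) = Mul(5, Add(-42, -750)) = Mul(5, -792) = -3960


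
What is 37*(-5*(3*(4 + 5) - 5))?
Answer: -4070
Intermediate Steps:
37*(-5*(3*(4 + 5) - 5)) = 37*(-5*(3*9 - 5)) = 37*(-5*(27 - 5)) = 37*(-5*22) = 37*(-110) = -4070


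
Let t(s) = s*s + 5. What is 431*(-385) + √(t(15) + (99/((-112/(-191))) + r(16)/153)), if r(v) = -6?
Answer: -165935 + √813208515/1428 ≈ -1.6592e+5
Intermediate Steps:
t(s) = 5 + s² (t(s) = s² + 5 = 5 + s²)
431*(-385) + √(t(15) + (99/((-112/(-191))) + r(16)/153)) = 431*(-385) + √((5 + 15²) + (99/((-112/(-191))) - 6/153)) = -165935 + √((5 + 225) + (99/((-112*(-1/191))) - 6*1/153)) = -165935 + √(230 + (99/(112/191) - 2/51)) = -165935 + √(230 + (99*(191/112) - 2/51)) = -165935 + √(230 + (18909/112 - 2/51)) = -165935 + √(230 + 964135/5712) = -165935 + √(2277895/5712) = -165935 + √813208515/1428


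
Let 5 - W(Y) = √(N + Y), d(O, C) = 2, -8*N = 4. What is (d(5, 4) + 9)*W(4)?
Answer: 55 - 11*√14/2 ≈ 34.421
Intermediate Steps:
N = -½ (N = -⅛*4 = -½ ≈ -0.50000)
W(Y) = 5 - √(-½ + Y)
(d(5, 4) + 9)*W(4) = (2 + 9)*(5 - √(-2 + 4*4)/2) = 11*(5 - √(-2 + 16)/2) = 11*(5 - √14/2) = 55 - 11*√14/2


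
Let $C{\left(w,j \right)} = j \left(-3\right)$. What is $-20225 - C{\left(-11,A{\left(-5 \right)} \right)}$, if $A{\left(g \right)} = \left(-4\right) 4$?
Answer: $-20273$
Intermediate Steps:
$A{\left(g \right)} = -16$
$C{\left(w,j \right)} = - 3 j$
$-20225 - C{\left(-11,A{\left(-5 \right)} \right)} = -20225 - \left(-3\right) \left(-16\right) = -20225 - 48 = -20273$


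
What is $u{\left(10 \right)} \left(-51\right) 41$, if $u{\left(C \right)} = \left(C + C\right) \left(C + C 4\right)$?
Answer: $-2091000$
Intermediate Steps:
$u{\left(C \right)} = 10 C^{2}$ ($u{\left(C \right)} = 2 C \left(C + 4 C\right) = 2 C 5 C = 10 C^{2}$)
$u{\left(10 \right)} \left(-51\right) 41 = 10 \cdot 10^{2} \left(-51\right) 41 = 10 \cdot 100 \left(-51\right) 41 = 1000 \left(-51\right) 41 = \left(-51000\right) 41 = -2091000$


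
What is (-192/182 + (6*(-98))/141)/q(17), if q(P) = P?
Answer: -22348/72709 ≈ -0.30736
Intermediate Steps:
(-192/182 + (6*(-98))/141)/q(17) = (-192/182 + (6*(-98))/141)/17 = (-192*1/182 - 588*1/141)*(1/17) = (-96/91 - 196/47)*(1/17) = -22348/4277*1/17 = -22348/72709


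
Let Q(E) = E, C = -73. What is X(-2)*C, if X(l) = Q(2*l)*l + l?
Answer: -438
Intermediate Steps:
X(l) = l + 2*l**2 (X(l) = (2*l)*l + l = 2*l**2 + l = l + 2*l**2)
X(-2)*C = -2*(1 + 2*(-2))*(-73) = -2*(1 - 4)*(-73) = -2*(-3)*(-73) = 6*(-73) = -438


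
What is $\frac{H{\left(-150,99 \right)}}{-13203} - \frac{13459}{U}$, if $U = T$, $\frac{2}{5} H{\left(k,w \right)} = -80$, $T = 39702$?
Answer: $- \frac{56586259}{174728502} \approx -0.32385$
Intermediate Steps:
$H{\left(k,w \right)} = -200$ ($H{\left(k,w \right)} = \frac{5}{2} \left(-80\right) = -200$)
$U = 39702$
$\frac{H{\left(-150,99 \right)}}{-13203} - \frac{13459}{U} = - \frac{200}{-13203} - \frac{13459}{39702} = \left(-200\right) \left(- \frac{1}{13203}\right) - \frac{13459}{39702} = \frac{200}{13203} - \frac{13459}{39702} = - \frac{56586259}{174728502}$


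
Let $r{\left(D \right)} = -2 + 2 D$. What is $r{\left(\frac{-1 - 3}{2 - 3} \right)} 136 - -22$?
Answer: $838$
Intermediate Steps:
$r{\left(\frac{-1 - 3}{2 - 3} \right)} 136 - -22 = \left(-2 + 2 \frac{-1 - 3}{2 - 3}\right) 136 - -22 = \left(-2 + 2 \left(- \frac{4}{-1}\right)\right) 136 + \left(-17 + 39\right) = \left(-2 + 2 \left(\left(-4\right) \left(-1\right)\right)\right) 136 + 22 = \left(-2 + 2 \cdot 4\right) 136 + 22 = \left(-2 + 8\right) 136 + 22 = 6 \cdot 136 + 22 = 816 + 22 = 838$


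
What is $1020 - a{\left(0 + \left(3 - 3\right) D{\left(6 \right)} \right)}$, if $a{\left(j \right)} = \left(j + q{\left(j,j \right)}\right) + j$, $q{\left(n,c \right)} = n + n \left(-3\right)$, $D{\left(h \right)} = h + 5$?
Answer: $1020$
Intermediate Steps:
$D{\left(h \right)} = 5 + h$
$q{\left(n,c \right)} = - 2 n$ ($q{\left(n,c \right)} = n - 3 n = - 2 n$)
$a{\left(j \right)} = 0$ ($a{\left(j \right)} = \left(j - 2 j\right) + j = - j + j = 0$)
$1020 - a{\left(0 + \left(3 - 3\right) D{\left(6 \right)} \right)} = 1020 - 0 = 1020 + 0 = 1020$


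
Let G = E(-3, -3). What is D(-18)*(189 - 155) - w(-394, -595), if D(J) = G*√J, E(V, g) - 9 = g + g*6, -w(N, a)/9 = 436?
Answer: 3924 - 1224*I*√2 ≈ 3924.0 - 1731.0*I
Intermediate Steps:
w(N, a) = -3924 (w(N, a) = -9*436 = -3924)
E(V, g) = 9 + 7*g (E(V, g) = 9 + (g + g*6) = 9 + (g + 6*g) = 9 + 7*g)
G = -12 (G = 9 + 7*(-3) = 9 - 21 = -12)
D(J) = -12*√J
D(-18)*(189 - 155) - w(-394, -595) = (-36*I*√2)*(189 - 155) - 1*(-3924) = -36*I*√2*34 + 3924 = -1224*I*√2 + 3924 = 3924 - 1224*I*√2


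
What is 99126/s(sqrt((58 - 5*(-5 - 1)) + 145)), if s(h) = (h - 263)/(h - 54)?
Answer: 692345547/34468 - 10358667*sqrt(233)/34468 ≈ 15499.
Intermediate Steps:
s(h) = (-263 + h)/(-54 + h)
99126/s(sqrt((58 - 5*(-5 - 1)) + 145)) = 99126/(((-263 + sqrt((58 - 5*(-5 - 1)) + 145))/(-54 + sqrt((58 - 5*(-5 - 1)) + 145)))) = 99126/(((-263 + sqrt((58 - 5*(-6)) + 145))/(-54 + sqrt((58 - 5*(-6)) + 145)))) = 99126/(((-263 + sqrt((58 - 1*(-30)) + 145))/(-54 + sqrt((58 - 1*(-30)) + 145)))) = 99126/(((-263 + sqrt((58 + 30) + 145))/(-54 + sqrt((58 + 30) + 145)))) = 99126/(((-263 + sqrt(88 + 145))/(-54 + sqrt(88 + 145)))) = 99126/(((-263 + sqrt(233))/(-54 + sqrt(233)))) = 99126*((-54 + sqrt(233))/(-263 + sqrt(233))) = 99126*(-54 + sqrt(233))/(-263 + sqrt(233))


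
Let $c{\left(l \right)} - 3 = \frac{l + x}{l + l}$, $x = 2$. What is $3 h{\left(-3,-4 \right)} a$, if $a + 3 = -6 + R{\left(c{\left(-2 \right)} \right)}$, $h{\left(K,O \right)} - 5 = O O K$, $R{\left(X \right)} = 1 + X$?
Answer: $645$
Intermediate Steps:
$c{\left(l \right)} = 3 + \frac{2 + l}{2 l}$ ($c{\left(l \right)} = 3 + \frac{l + 2}{l + l} = 3 + \frac{2 + l}{2 l}$)
$h{\left(K,O \right)} = 5 + K O^{2}$ ($h{\left(K,O \right)} = 5 + O O K = 5 + O^{2} K = 5 + K O^{2}$)
$a = -5$ ($a = -3 + \left(-6 + \left(1 + \left(\frac{7}{2} + \frac{1}{-2}\right)\right)\right) = -3 + \left(-6 + \left(1 + \left(\frac{7}{2} - \frac{1}{2}\right)\right)\right) = -3 + \left(-6 + \left(1 + 3\right)\right) = -3 + \left(-6 + 4\right) = -3 - 2 = -5$)
$3 h{\left(-3,-4 \right)} a = 3 \left(5 - 3 \left(-4\right)^{2}\right) \left(-5\right) = 3 \left(5 - 48\right) \left(-5\right) = 3 \left(-43\right) \left(-5\right) = \left(-129\right) \left(-5\right) = 645$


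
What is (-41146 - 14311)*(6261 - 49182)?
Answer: 2380269897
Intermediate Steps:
(-41146 - 14311)*(6261 - 49182) = -55457*(-42921) = 2380269897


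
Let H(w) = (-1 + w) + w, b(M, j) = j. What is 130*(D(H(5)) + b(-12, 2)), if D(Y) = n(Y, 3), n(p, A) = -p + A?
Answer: -520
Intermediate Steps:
H(w) = -1 + 2*w
n(p, A) = A - p
D(Y) = 3 - Y
130*(D(H(5)) + b(-12, 2)) = 130*((3 - (-1 + 2*5)) + 2) = 130*((3 - (-1 + 10)) + 2) = 130*((3 - 1*9) + 2) = 130*((3 - 9) + 2) = 130*(-6 + 2) = 130*(-4) = -520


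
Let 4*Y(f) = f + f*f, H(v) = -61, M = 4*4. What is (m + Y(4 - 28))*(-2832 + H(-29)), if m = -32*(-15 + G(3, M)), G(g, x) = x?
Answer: -306658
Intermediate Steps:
M = 16
Y(f) = f/4 + f²/4 (Y(f) = (f + f*f)/4 = (f + f²)/4 = f/4 + f²/4)
m = -32 (m = -32*(-15 + 16) = -32*1 = -32)
(m + Y(4 - 28))*(-2832 + H(-29)) = (-32 + (4 - 28)*(1 + (4 - 28))/4)*(-2832 - 61) = (-32 + (¼)*(-24)*(1 - 24))*(-2893) = (-32 + (¼)*(-24)*(-23))*(-2893) = (-32 + 138)*(-2893) = 106*(-2893) = -306658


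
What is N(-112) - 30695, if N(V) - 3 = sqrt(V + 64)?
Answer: -30692 + 4*I*sqrt(3) ≈ -30692.0 + 6.9282*I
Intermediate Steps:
N(V) = 3 + sqrt(64 + V) (N(V) = 3 + sqrt(V + 64) = 3 + sqrt(64 + V))
N(-112) - 30695 = (3 + sqrt(64 - 112)) - 30695 = (3 + sqrt(-48)) - 30695 = (3 + 4*I*sqrt(3)) - 30695 = -30692 + 4*I*sqrt(3)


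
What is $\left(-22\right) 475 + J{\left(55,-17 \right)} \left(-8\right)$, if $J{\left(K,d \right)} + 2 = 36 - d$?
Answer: $-10858$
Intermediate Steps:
$J{\left(K,d \right)} = 34 - d$ ($J{\left(K,d \right)} = -2 - \left(-36 + d\right) = 34 - d$)
$\left(-22\right) 475 + J{\left(55,-17 \right)} \left(-8\right) = \left(-22\right) 475 + \left(34 - -17\right) \left(-8\right) = -10450 + \left(34 + 17\right) \left(-8\right) = -10450 + 51 \left(-8\right) = -10450 - 408 = -10858$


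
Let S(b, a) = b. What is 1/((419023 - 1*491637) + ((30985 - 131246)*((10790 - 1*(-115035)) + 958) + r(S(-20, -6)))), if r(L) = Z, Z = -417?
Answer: -1/12711463394 ≈ -7.8669e-11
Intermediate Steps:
r(L) = -417
1/((419023 - 1*491637) + ((30985 - 131246)*((10790 - 1*(-115035)) + 958) + r(S(-20, -6)))) = 1/((419023 - 1*491637) + ((30985 - 131246)*((10790 - 1*(-115035)) + 958) - 417)) = 1/((419023 - 491637) + (-100261*((10790 + 115035) + 958) - 417)) = 1/(-72614 + (-100261*(125825 + 958) - 417)) = 1/(-72614 + (-100261*126783 - 417)) = 1/(-72614 + (-12711390363 - 417)) = 1/(-72614 - 12711390780) = 1/(-12711463394) = -1/12711463394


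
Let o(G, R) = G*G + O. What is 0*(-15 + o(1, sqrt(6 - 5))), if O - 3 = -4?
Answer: 0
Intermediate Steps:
O = -1 (O = 3 - 4 = -1)
o(G, R) = -1 + G**2 (o(G, R) = G*G - 1 = G**2 - 1 = -1 + G**2)
0*(-15 + o(1, sqrt(6 - 5))) = 0*(-15 + (-1 + 1**2)) = 0*(-15 + (-1 + 1)) = 0*(-15 + 0) = 0*(-15) = 0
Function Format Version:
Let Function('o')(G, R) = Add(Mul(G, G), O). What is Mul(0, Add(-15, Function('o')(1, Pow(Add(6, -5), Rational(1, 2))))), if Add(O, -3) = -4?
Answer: 0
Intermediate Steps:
O = -1 (O = Add(3, -4) = -1)
Function('o')(G, R) = Add(-1, Pow(G, 2)) (Function('o')(G, R) = Add(Mul(G, G), -1) = Add(Pow(G, 2), -1) = Add(-1, Pow(G, 2)))
Mul(0, Add(-15, Function('o')(1, Pow(Add(6, -5), Rational(1, 2))))) = Mul(0, Add(-15, Add(-1, Pow(1, 2)))) = Mul(0, Add(-15, Add(-1, 1))) = Mul(0, Add(-15, 0)) = Mul(0, -15) = 0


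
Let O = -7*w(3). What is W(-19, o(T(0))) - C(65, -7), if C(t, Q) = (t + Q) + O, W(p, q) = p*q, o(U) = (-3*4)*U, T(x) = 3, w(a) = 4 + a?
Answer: 675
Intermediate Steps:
o(U) = -12*U
O = -49 (O = -7*(4 + 3) = -7*7 = -49)
C(t, Q) = -49 + Q + t (C(t, Q) = (t + Q) - 49 = (Q + t) - 49 = -49 + Q + t)
W(-19, o(T(0))) - C(65, -7) = -(-228)*3 - (-49 - 7 + 65) = -19*(-36) - 1*9 = 684 - 9 = 675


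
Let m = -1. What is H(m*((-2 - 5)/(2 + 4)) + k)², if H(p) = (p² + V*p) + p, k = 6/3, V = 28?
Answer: 13446889/1296 ≈ 10376.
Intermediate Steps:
k = 2 (k = 6*(⅓) = 2)
H(p) = p² + 29*p (H(p) = (p² + 28*p) + p = p² + 29*p)
H(m*((-2 - 5)/(2 + 4)) + k)² = ((-(-2 - 5)/(2 + 4) + 2)*(29 + (-(-2 - 5)/(2 + 4) + 2)))² = ((-(-7)/6 + 2)*(29 + (-(-7)/6 + 2)))² = ((-1*(-7/6) + 2)*(29 + (-1*(-7/6) + 2)))² = ((7/6 + 2)*(29 + (7/6 + 2)))² = (19*(29 + 19/6)/6)² = ((19/6)*(193/6))² = (3667/36)² = 13446889/1296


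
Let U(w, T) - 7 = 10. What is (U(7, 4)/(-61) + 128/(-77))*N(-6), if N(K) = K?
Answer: 54702/4697 ≈ 11.646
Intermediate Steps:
U(w, T) = 17 (U(w, T) = 7 + 10 = 17)
(U(7, 4)/(-61) + 128/(-77))*N(-6) = (17/(-61) + 128/(-77))*(-6) = (17*(-1/61) + 128*(-1/77))*(-6) = (-17/61 - 128/77)*(-6) = -9117/4697*(-6) = 54702/4697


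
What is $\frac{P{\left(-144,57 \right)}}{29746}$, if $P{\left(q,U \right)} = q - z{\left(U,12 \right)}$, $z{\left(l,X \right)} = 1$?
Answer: $- \frac{145}{29746} \approx -0.0048746$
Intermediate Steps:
$P{\left(q,U \right)} = -1 + q$ ($P{\left(q,U \right)} = q - 1 = -1 + q$)
$\frac{P{\left(-144,57 \right)}}{29746} = \frac{-1 - 144}{29746} = \left(-145\right) \frac{1}{29746} = - \frac{145}{29746}$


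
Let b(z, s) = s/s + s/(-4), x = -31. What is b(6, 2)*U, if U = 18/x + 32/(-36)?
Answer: -205/279 ≈ -0.73477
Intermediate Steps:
b(z, s) = 1 - s/4 (b(z, s) = 1 + s*(-¼) = 1 - s/4)
U = -410/279 (U = 18/(-31) + 32/(-36) = 18*(-1/31) + 32*(-1/36) = -18/31 - 8/9 = -410/279 ≈ -1.4695)
b(6, 2)*U = (1 - ¼*2)*(-410/279) = (1 - ½)*(-410/279) = (½)*(-410/279) = -205/279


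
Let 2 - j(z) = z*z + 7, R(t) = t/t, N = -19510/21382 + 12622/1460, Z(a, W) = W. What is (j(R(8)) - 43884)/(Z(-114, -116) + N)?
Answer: 342536432700/844964129 ≈ 405.39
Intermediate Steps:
N = 60349751/7804430 (N = -19510*1/21382 + 12622*(1/1460) = -9755/10691 + 6311/730 = 60349751/7804430 ≈ 7.7328)
R(t) = 1
j(z) = -5 - z² (j(z) = 2 - (z*z + 7) = 2 - (z² + 7) = 2 - (7 + z²) = 2 + (-7 - z²) = -5 - z²)
(j(R(8)) - 43884)/(Z(-114, -116) + N) = ((-5 - 1*1²) - 43884)/(-116 + 60349751/7804430) = ((-5 - 1*1) - 43884)/(-844964129/7804430) = ((-5 - 1) - 43884)*(-7804430/844964129) = (-6 - 43884)*(-7804430/844964129) = -43890*(-7804430/844964129) = 342536432700/844964129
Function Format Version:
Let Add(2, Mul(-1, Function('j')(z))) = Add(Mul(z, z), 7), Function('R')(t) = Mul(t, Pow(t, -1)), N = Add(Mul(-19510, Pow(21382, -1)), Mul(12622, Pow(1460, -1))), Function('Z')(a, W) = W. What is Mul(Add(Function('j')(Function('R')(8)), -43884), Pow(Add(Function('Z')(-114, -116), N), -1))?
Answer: Rational(342536432700, 844964129) ≈ 405.39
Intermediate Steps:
N = Rational(60349751, 7804430) (N = Add(Mul(-19510, Rational(1, 21382)), Mul(12622, Rational(1, 1460))) = Add(Rational(-9755, 10691), Rational(6311, 730)) = Rational(60349751, 7804430) ≈ 7.7328)
Function('R')(t) = 1
Function('j')(z) = Add(-5, Mul(-1, Pow(z, 2))) (Function('j')(z) = Add(2, Mul(-1, Add(Mul(z, z), 7))) = Add(2, Mul(-1, Add(Pow(z, 2), 7))) = Add(2, Mul(-1, Add(7, Pow(z, 2)))) = Add(2, Add(-7, Mul(-1, Pow(z, 2)))) = Add(-5, Mul(-1, Pow(z, 2))))
Mul(Add(Function('j')(Function('R')(8)), -43884), Pow(Add(Function('Z')(-114, -116), N), -1)) = Mul(Add(Add(-5, Mul(-1, Pow(1, 2))), -43884), Pow(Add(-116, Rational(60349751, 7804430)), -1)) = Mul(Add(Add(-5, Mul(-1, 1)), -43884), Pow(Rational(-844964129, 7804430), -1)) = Mul(Add(Add(-5, -1), -43884), Rational(-7804430, 844964129)) = Mul(Add(-6, -43884), Rational(-7804430, 844964129)) = Mul(-43890, Rational(-7804430, 844964129)) = Rational(342536432700, 844964129)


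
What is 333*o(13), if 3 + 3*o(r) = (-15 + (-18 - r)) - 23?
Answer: -7992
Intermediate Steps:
o(r) = -59/3 - r/3 (o(r) = -1 + ((-15 + (-18 - r)) - 23)/3 = -1 + ((-33 - r) - 23)/3 = -1 + (-56 - r)/3 = -1 + (-56/3 - r/3) = -59/3 - r/3)
333*o(13) = 333*(-59/3 - 1/3*13) = 333*(-59/3 - 13/3) = 333*(-24) = -7992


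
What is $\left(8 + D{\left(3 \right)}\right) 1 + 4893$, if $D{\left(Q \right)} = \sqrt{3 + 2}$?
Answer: $4901 + \sqrt{5} \approx 4903.2$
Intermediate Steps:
$D{\left(Q \right)} = \sqrt{5}$
$\left(8 + D{\left(3 \right)}\right) 1 + 4893 = \left(8 + \sqrt{5}\right) 1 + 4893 = \left(8 + \sqrt{5}\right) + 4893 = 4901 + \sqrt{5}$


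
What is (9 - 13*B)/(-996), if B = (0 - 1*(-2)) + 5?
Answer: 41/498 ≈ 0.082329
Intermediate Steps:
B = 7 (B = (0 + 2) + 5 = 2 + 5 = 7)
(9 - 13*B)/(-996) = (9 - 13*7)/(-996) = (9 - 91)*(-1/996) = -82*(-1/996) = 41/498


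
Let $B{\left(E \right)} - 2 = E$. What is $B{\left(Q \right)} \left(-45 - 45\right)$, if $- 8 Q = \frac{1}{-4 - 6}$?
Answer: $- \frac{1449}{8} \approx -181.13$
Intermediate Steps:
$Q = \frac{1}{80}$ ($Q = - \frac{1}{8 \left(-4 - 6\right)} = - \frac{1}{8 \left(-10\right)} = \left(- \frac{1}{8}\right) \left(- \frac{1}{10}\right) = \frac{1}{80} \approx 0.0125$)
$B{\left(E \right)} = 2 + E$
$B{\left(Q \right)} \left(-45 - 45\right) = \left(2 + \frac{1}{80}\right) \left(-45 - 45\right) = \frac{161}{80} \left(-90\right) = - \frac{1449}{8}$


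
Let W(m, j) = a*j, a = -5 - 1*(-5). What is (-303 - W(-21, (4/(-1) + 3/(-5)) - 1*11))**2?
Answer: 91809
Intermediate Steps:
a = 0 (a = -5 + 5 = 0)
W(m, j) = 0 (W(m, j) = 0*j = 0)
(-303 - W(-21, (4/(-1) + 3/(-5)) - 1*11))**2 = (-303 - 1*0)**2 = (-303 + 0)**2 = (-303)**2 = 91809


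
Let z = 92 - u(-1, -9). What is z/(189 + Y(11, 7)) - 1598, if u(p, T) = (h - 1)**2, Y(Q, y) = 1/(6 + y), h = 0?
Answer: -3926701/2458 ≈ -1597.5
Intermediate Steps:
u(p, T) = 1 (u(p, T) = (0 - 1)**2 = (-1)**2 = 1)
z = 91 (z = 92 - 1*1 = 92 - 1 = 91)
z/(189 + Y(11, 7)) - 1598 = 91/(189 + 1/(6 + 7)) - 1598 = 91/(189 + 1/13) - 1598 = 91/(2458/13) - 1598 = 91*(13/2458) - 1598 = 1183/2458 - 1598 = -3926701/2458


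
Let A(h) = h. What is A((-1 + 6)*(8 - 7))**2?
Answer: 25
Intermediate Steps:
A((-1 + 6)*(8 - 7))**2 = ((-1 + 6)*(8 - 7))**2 = (5*1)**2 = 5**2 = 25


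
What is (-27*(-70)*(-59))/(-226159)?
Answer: 111510/226159 ≈ 0.49306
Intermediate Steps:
(-27*(-70)*(-59))/(-226159) = (1890*(-59))*(-1/226159) = -111510*(-1/226159) = 111510/226159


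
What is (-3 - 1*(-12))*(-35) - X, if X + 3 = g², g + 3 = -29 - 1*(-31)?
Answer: -313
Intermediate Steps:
g = -1 (g = -3 + (-29 - 1*(-31)) = -3 + (-29 + 31) = -3 + 2 = -1)
X = -2 (X = -3 + (-1)² = -3 + 1 = -2)
(-3 - 1*(-12))*(-35) - X = (-3 - 1*(-12))*(-35) - 1*(-2) = (-3 + 12)*(-35) + 2 = 9*(-35) + 2 = -315 + 2 = -313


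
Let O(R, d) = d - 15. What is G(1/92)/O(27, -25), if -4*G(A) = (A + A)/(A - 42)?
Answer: -1/309040 ≈ -3.2358e-6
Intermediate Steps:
O(R, d) = -15 + d
G(A) = -A/(2*(-42 + A)) (G(A) = -(A + A)/(4*(A - 42)) = -2*A/(4*(-42 + A)) = -A/(2*(-42 + A)))
G(1/92)/O(27, -25) = (-1/(92*(-84 + 2/92)))/(-15 - 25) = -1*1/92/(-84 + 2*(1/92))/(-40) = -1*1/92/(-84 + 1/46)*(-1/40) = -1*1/92/(-3863/46)*(-1/40) = -1*1/92*(-46/3863)*(-1/40) = (1/7726)*(-1/40) = -1/309040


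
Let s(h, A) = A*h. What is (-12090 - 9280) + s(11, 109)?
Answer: -20171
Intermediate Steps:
(-12090 - 9280) + s(11, 109) = (-12090 - 9280) + 109*11 = -21370 + 1199 = -20171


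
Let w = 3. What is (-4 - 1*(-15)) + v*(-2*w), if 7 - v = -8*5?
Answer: -271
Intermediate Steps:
v = 47 (v = 7 - (-8)*5 = 7 - 1*(-40) = 7 + 40 = 47)
(-4 - 1*(-15)) + v*(-2*w) = (-4 - 1*(-15)) + 47*(-2*3) = (-4 + 15) + 47*(-6) = 11 - 282 = -271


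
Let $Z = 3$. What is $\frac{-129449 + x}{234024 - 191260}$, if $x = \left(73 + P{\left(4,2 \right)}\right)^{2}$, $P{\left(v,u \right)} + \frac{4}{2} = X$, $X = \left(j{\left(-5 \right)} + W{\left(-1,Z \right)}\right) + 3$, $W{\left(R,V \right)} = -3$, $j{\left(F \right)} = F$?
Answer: $- \frac{125093}{42764} \approx -2.9252$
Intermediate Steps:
$X = -5$ ($X = \left(-5 - 3\right) + 3 = -8 + 3 = -5$)
$P{\left(v,u \right)} = -7$ ($P{\left(v,u \right)} = -2 - 5 = -7$)
$x = 4356$ ($x = \left(73 - 7\right)^{2} = 66^{2} = 4356$)
$\frac{-129449 + x}{234024 - 191260} = \frac{-129449 + 4356}{234024 - 191260} = - \frac{125093}{42764}$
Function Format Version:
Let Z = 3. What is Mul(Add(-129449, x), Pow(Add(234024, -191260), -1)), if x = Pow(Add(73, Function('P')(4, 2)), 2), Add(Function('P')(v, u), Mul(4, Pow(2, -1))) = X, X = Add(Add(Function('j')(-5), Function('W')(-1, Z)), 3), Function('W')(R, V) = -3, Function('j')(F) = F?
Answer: Rational(-125093, 42764) ≈ -2.9252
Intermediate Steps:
X = -5 (X = Add(Add(-5, -3), 3) = Add(-8, 3) = -5)
Function('P')(v, u) = -7 (Function('P')(v, u) = Add(-2, -5) = -7)
x = 4356 (x = Pow(Add(73, -7), 2) = Pow(66, 2) = 4356)
Mul(Add(-129449, x), Pow(Add(234024, -191260), -1)) = Mul(Add(-129449, 4356), Pow(Add(234024, -191260), -1)) = Mul(-125093, Pow(42764, -1)) = Mul(-125093, Rational(1, 42764)) = Rational(-125093, 42764)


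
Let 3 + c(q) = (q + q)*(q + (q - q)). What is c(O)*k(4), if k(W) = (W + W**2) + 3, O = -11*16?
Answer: 1424827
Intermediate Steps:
O = -176
c(q) = -3 + 2*q**2 (c(q) = -3 + (q + q)*(q + (q - q)) = -3 + (2*q)*(q + 0) = -3 + (2*q)*q = -3 + 2*q**2)
k(W) = 3 + W + W**2
c(O)*k(4) = (-3 + 2*(-176)**2)*(3 + 4 + 4**2) = (-3 + 2*30976)*(3 + 4 + 16) = (-3 + 61952)*23 = 61949*23 = 1424827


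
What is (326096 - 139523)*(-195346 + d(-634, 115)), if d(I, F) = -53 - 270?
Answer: -36506552337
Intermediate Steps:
d(I, F) = -323
(326096 - 139523)*(-195346 + d(-634, 115)) = (326096 - 139523)*(-195346 - 323) = 186573*(-195669) = -36506552337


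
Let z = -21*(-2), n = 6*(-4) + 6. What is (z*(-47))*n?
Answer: 35532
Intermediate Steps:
n = -18 (n = -24 + 6 = -18)
z = 42
(z*(-47))*n = (42*(-47))*(-18) = -1974*(-18) = 35532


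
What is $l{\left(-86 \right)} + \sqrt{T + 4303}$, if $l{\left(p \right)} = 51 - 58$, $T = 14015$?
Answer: $-7 + \sqrt{18318} \approx 128.34$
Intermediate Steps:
$l{\left(p \right)} = -7$ ($l{\left(p \right)} = 51 - 58 = -7$)
$l{\left(-86 \right)} + \sqrt{T + 4303} = -7 + \sqrt{14015 + 4303} = -7 + \sqrt{18318}$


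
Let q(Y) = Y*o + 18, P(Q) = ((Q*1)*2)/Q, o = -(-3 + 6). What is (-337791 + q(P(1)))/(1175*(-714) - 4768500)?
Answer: 37531/623050 ≈ 0.060238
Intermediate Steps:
o = -3 (o = -1*3 = -3)
P(Q) = 2 (P(Q) = (Q*2)/Q = (2*Q)/Q = 2)
q(Y) = 18 - 3*Y (q(Y) = Y*(-3) + 18 = -3*Y + 18 = 18 - 3*Y)
(-337791 + q(P(1)))/(1175*(-714) - 4768500) = (-337791 + (18 - 3*2))/(1175*(-714) - 4768500) = (-337791 + (18 - 6))/(-838950 - 4768500) = (-337791 + 12)/(-5607450) = -337779*(-1/5607450) = 37531/623050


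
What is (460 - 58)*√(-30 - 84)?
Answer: 402*I*√114 ≈ 4292.2*I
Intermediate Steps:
(460 - 58)*√(-30 - 84) = 402*√(-114) = 402*(I*√114) = 402*I*√114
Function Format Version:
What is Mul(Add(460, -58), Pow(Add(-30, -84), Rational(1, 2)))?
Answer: Mul(402, I, Pow(114, Rational(1, 2))) ≈ Mul(4292.2, I)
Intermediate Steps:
Mul(Add(460, -58), Pow(Add(-30, -84), Rational(1, 2))) = Mul(402, Pow(-114, Rational(1, 2))) = Mul(402, Mul(I, Pow(114, Rational(1, 2)))) = Mul(402, I, Pow(114, Rational(1, 2)))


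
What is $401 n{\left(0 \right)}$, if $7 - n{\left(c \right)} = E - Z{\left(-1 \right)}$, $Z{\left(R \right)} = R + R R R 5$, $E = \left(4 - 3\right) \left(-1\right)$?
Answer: $802$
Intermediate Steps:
$E = -1$ ($E = 1 \left(-1\right) = -1$)
$Z{\left(R \right)} = R + 5 R^{3}$ ($Z{\left(R \right)} = R + R R^{2} \cdot 5 = R + R 5 R^{2} = R + 5 R^{3}$)
$n{\left(c \right)} = 2$ ($n{\left(c \right)} = 7 - \left(-1 - \left(-1 + 5 \left(-1\right)^{3}\right)\right) = 7 - \left(-1 - \left(-1 + 5 \left(-1\right)\right)\right) = 7 - \left(-1 - \left(-1 - 5\right)\right) = 7 - \left(-1 - -6\right) = 7 - \left(-1 + 6\right) = 7 - 5 = 2$)
$401 n{\left(0 \right)} = 401 \cdot 2 = 802$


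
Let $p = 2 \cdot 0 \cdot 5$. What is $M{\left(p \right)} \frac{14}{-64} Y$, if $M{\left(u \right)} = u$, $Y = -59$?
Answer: $0$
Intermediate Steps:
$p = 0$ ($p = 0 \cdot 5 = 0$)
$M{\left(p \right)} \frac{14}{-64} Y = 0 \frac{14}{-64} \left(-59\right) = 0 \cdot 14 \left(- \frac{1}{64}\right) \left(-59\right) = 0 \left(- \frac{7}{32}\right) \left(-59\right) = 0 \left(-59\right) = 0$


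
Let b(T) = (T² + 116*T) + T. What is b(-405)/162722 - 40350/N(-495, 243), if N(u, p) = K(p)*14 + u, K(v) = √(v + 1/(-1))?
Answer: 148778837910/1461487643 + 564900*√2/17963 ≈ 146.27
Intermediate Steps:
b(T) = T² + 117*T
K(v) = √(-1 + v) (K(v) = √(v - 1) = √(-1 + v))
N(u, p) = u + 14*√(-1 + p) (N(u, p) = √(-1 + p)*14 + u = 14*√(-1 + p) + u = u + 14*√(-1 + p))
b(-405)/162722 - 40350/N(-495, 243) = -405*(117 - 405)/162722 - 40350/(-495 + 14*√(-1 + 243)) = -405*(-288)*(1/162722) - 40350/(-495 + 14*√242) = 116640*(1/162722) - 40350/(-495 + 14*(11*√2)) = 58320/81361 - 40350/(-495 + 154*√2)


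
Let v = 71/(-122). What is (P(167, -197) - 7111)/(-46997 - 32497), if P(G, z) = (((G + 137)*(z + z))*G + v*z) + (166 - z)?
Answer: 2441125493/9698268 ≈ 251.71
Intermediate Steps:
v = -71/122 (v = 71*(-1/122) = -71/122 ≈ -0.58197)
P(G, z) = 166 - 193*z/122 + 2*G*z*(137 + G) (P(G, z) = (((G + 137)*(z + z))*G - 71*z/122) + (166 - z) = (((137 + G)*(2*z))*G - 71*z/122) + (166 - z) = ((2*z*(137 + G))*G - 71*z/122) + (166 - z) = (2*G*z*(137 + G) - 71*z/122) + (166 - z) = (-71*z/122 + 2*G*z*(137 + G)) + (166 - z) = 166 - 193*z/122 + 2*G*z*(137 + G))
(P(167, -197) - 7111)/(-46997 - 32497) = ((166 - 193/122*(-197) + 2*(-197)*167² + 274*167*(-197)) - 7111)/(-46997 - 32497) = ((166 + 38021/122 + 2*(-197)*27889 - 9014326) - 7111)/(-79494) = ((166 + 38021/122 - 10988266 - 9014326) - 7111)*(-1/79494) = (-2440257951/122 - 7111)*(-1/79494) = -2441125493/122*(-1/79494) = 2441125493/9698268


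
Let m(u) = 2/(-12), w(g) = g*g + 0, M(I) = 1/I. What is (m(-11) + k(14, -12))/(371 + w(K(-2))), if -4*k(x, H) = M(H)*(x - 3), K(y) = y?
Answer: 1/6000 ≈ 0.00016667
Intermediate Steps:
w(g) = g² (w(g) = g² + 0 = g²)
k(x, H) = -(-3 + x)/(4*H) (k(x, H) = -(x - 3)/(4*H) = -(-3 + x)/(4*H))
m(u) = -⅙ (m(u) = 2*(-1/12) = -⅙)
(m(-11) + k(14, -12))/(371 + w(K(-2))) = (-⅙ + (¼)*(3 - 1*14)/(-12))/(371 + (-2)²) = (-⅙ + (¼)*(-1/12)*(3 - 14))/(371 + 4) = (-⅙ + (¼)*(-1/12)*(-11))/375 = (-⅙ + 11/48)*(1/375) = (1/16)*(1/375) = 1/6000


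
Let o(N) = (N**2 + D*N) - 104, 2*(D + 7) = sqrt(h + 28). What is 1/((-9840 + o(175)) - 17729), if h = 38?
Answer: 314/450403 - 175*sqrt(66)/4954433 ≈ 0.00041020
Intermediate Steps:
D = -7 + sqrt(66)/2 (D = -7 + sqrt(38 + 28)/2 = -7 + sqrt(66)/2 ≈ -2.9380)
o(N) = -104 + N**2 + N*(-7 + sqrt(66)/2) (o(N) = (N**2 + (-7 + sqrt(66)/2)*N) - 104 = (N**2 + N*(-7 + sqrt(66)/2)) - 104 = -104 + N**2 + N*(-7 + sqrt(66)/2))
1/((-9840 + o(175)) - 17729) = 1/((-9840 + (-104 + 175**2 - 1/2*175*(14 - sqrt(66)))) - 17729) = 1/((-9840 + (-104 + 30625 + (-1225 + 175*sqrt(66)/2))) - 17729) = 1/((-9840 + (29296 + 175*sqrt(66)/2)) - 17729) = 1/((19456 + 175*sqrt(66)/2) - 17729) = 1/(1727 + 175*sqrt(66)/2)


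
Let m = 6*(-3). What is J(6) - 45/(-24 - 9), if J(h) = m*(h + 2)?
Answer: -1569/11 ≈ -142.64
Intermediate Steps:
m = -18
J(h) = -36 - 18*h (J(h) = -18*(h + 2) = -18*(2 + h) = -36 - 18*h)
J(6) - 45/(-24 - 9) = (-36 - 18*6) - 45/(-24 - 9) = (-36 - 108) - 45/(-33) = -144 - 45*(-1/33) = -144 + 15/11 = -1569/11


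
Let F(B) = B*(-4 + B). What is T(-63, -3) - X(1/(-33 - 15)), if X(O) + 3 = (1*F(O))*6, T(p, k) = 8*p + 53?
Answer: -172225/384 ≈ -448.50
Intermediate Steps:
T(p, k) = 53 + 8*p
X(O) = -3 + 6*O*(-4 + O) (X(O) = -3 + (1*(O*(-4 + O)))*6 = -3 + (O*(-4 + O))*6 = -3 + 6*O*(-4 + O))
T(-63, -3) - X(1/(-33 - 15)) = (53 + 8*(-63)) - (-3 + 6*(-4 + 1/(-33 - 15))/(-33 - 15)) = (53 - 504) - (-3 + 6*(-4 + 1/(-48))/(-48)) = -451 - (-3 + 6*(-1/48)*(-4 - 1/48)) = -451 - (-3 + 6*(-1/48)*(-193/48)) = -451 - (-3 + 193/384) = -451 - 1*(-959/384) = -451 + 959/384 = -172225/384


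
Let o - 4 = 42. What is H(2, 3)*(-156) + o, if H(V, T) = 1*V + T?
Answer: -734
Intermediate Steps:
o = 46 (o = 4 + 42 = 46)
H(V, T) = T + V (H(V, T) = V + T = T + V)
H(2, 3)*(-156) + o = (3 + 2)*(-156) + 46 = 5*(-156) + 46 = -780 + 46 = -734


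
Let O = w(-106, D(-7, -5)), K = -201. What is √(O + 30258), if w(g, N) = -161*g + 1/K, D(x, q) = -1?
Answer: √1911936723/201 ≈ 217.54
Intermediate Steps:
w(g, N) = -1/201 - 161*g (w(g, N) = -161*g + 1/(-201) = -161*g - 1/201 = -1/201 - 161*g)
O = 3430265/201 (O = -1/201 - 161*(-106) = -1/201 + 17066 = 3430265/201 ≈ 17066.)
√(O + 30258) = √(3430265/201 + 30258) = √(9512123/201) = √1911936723/201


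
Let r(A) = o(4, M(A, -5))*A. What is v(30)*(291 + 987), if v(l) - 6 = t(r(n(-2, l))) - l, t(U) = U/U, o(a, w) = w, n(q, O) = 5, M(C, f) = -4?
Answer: -29394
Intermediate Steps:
r(A) = -4*A
t(U) = 1
v(l) = 7 - l (v(l) = 6 + (1 - l) = 7 - l)
v(30)*(291 + 987) = (7 - 1*30)*(291 + 987) = (7 - 30)*1278 = -23*1278 = -29394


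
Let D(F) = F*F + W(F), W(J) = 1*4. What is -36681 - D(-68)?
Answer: -41309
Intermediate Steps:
W(J) = 4
D(F) = 4 + F² (D(F) = F*F + 4 = F² + 4 = 4 + F²)
-36681 - D(-68) = -36681 - (4 + (-68)²) = -36681 - (4 + 4624) = -36681 - 1*4628 = -36681 - 4628 = -41309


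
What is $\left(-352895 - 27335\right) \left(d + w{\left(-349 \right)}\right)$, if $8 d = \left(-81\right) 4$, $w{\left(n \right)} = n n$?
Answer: $-46296994915$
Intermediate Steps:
$w{\left(n \right)} = n^{2}$
$d = - \frac{81}{2}$ ($d = \frac{\left(-81\right) 4}{8} = \frac{1}{8} \left(-324\right) = - \frac{81}{2} \approx -40.5$)
$\left(-352895 - 27335\right) \left(d + w{\left(-349 \right)}\right) = \left(-352895 - 27335\right) \left(- \frac{81}{2} + \left(-349\right)^{2}\right) = - 380230 \left(- \frac{81}{2} + 121801\right) = \left(-380230\right) \frac{243521}{2} = -46296994915$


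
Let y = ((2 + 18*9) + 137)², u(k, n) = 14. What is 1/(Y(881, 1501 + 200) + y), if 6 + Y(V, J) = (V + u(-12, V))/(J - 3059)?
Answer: 1358/123027115 ≈ 1.1038e-5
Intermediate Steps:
Y(V, J) = -6 + (14 + V)/(-3059 + J) (Y(V, J) = -6 + (V + 14)/(J - 3059) = -6 + (14 + V)/(-3059 + J))
y = 90601 (y = ((2 + 162) + 137)² = (164 + 137)² = 301² = 90601)
1/(Y(881, 1501 + 200) + y) = 1/((18368 + 881 - 6*(1501 + 200))/(-3059 + (1501 + 200)) + 90601) = 1/((18368 + 881 - 6*1701)/(-3059 + 1701) + 90601) = 1/((18368 + 881 - 10206)/(-1358) + 90601) = 1/(-1/1358*9043 + 90601) = 1/(-9043/1358 + 90601) = 1/(123027115/1358) = 1358/123027115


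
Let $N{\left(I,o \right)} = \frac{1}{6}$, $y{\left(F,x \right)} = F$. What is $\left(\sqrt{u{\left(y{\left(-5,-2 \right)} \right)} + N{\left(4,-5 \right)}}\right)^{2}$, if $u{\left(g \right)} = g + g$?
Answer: $- \frac{59}{6} \approx -9.8333$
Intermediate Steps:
$u{\left(g \right)} = 2 g$
$N{\left(I,o \right)} = \frac{1}{6}$
$\left(\sqrt{u{\left(y{\left(-5,-2 \right)} \right)} + N{\left(4,-5 \right)}}\right)^{2} = \left(\sqrt{2 \left(-5\right) + \frac{1}{6}}\right)^{2} = \left(\sqrt{-10 + \frac{1}{6}}\right)^{2} = \left(\sqrt{- \frac{59}{6}}\right)^{2} = \left(\frac{i \sqrt{354}}{6}\right)^{2} = - \frac{59}{6}$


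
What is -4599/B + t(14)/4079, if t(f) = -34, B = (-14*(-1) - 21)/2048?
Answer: 5488441310/4079 ≈ 1.3455e+6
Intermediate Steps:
B = -7/2048 (B = (14 - 21)*(1/2048) = -7*1/2048 = -7/2048 ≈ -0.0034180)
-4599/B + t(14)/4079 = -4599/(-7/2048) - 34/4079 = -4599*(-2048/7) - 34*1/4079 = 1345536 - 34/4079 = 5488441310/4079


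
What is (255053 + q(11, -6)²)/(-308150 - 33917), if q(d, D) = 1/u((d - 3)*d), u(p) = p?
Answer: -1975130433/2648966848 ≈ -0.74562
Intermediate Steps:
q(d, D) = 1/(d*(-3 + d)) (q(d, D) = 1/((d - 3)*d) = 1/((-3 + d)*d) = 1/(d*(-3 + d)))
(255053 + q(11, -6)²)/(-308150 - 33917) = (255053 + (1/(11*(-3 + 11)))²)/(-308150 - 33917) = (255053 + ((1/11)/8)²)/(-342067) = (255053 + ((1/11)*(⅛))²)*(-1/342067) = (255053 + (1/88)²)*(-1/342067) = (255053 + 1/7744)*(-1/342067) = (1975130433/7744)*(-1/342067) = -1975130433/2648966848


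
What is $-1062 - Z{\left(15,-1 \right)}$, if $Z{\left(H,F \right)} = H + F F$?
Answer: $-1078$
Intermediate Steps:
$Z{\left(H,F \right)} = H + F^{2}$
$-1062 - Z{\left(15,-1 \right)} = -1062 - \left(15 + \left(-1\right)^{2}\right) = -1062 - \left(15 + 1\right) = -1062 - 16 = -1078$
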